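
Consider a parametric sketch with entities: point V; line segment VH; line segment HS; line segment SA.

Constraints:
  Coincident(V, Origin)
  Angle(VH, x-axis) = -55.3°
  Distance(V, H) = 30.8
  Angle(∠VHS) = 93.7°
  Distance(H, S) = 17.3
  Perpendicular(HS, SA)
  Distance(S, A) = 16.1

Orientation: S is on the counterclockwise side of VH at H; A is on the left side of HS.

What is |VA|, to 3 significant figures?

24.2

V is at the origin; VH runs at -55.3° with length 30.8, so H = 30.8·(cos -55.3°, sin -55.3°) = (17.5, -25.3). ∠VHS = 93.7°, so HS runs at -55.3° + (180° − 93.7°) = 31.0° from the x-axis; with |HS| = 17.3, S = H + 17.3·(cos 31.0°, sin 31.0°) = (32.4, -16.4). The perpendicularity gives SA at right angles to HS; with |SA| = 16.1 on the left of HS, A = S + 16.1·(-0.515, 0.857) = (24.1, -2.61). Then |VA| = |A − V| = 24.2.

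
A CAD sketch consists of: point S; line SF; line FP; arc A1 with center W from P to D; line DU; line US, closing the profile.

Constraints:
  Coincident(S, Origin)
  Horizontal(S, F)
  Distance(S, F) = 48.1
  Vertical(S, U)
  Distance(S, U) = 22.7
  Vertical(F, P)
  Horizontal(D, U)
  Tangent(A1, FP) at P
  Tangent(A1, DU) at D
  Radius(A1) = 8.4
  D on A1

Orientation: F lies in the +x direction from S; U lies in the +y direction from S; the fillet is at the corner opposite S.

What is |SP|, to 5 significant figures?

50.181

S is at the origin; SF is horizontal with |SF| = 48.1 and F on the +x side, so F = (48.100, 0.0000). S and U share the same x with |SU| = 22.7 and U on the +y side, so U = (0.0000, 22.700). The virtual corner opposite S is at (48.100, 22.700). The tangent condition forces WP to be normal to FP and the tangent condition forces WD to be normal to DU, with radius 8.4, so the center W sits 8.4 in from both sides at W = (39.700, 14.300). That places the tangent points at P = (48.100, 14.300) on FP and D = (39.700, 22.700) on DU. Then |SP| = |P − S| = 50.181.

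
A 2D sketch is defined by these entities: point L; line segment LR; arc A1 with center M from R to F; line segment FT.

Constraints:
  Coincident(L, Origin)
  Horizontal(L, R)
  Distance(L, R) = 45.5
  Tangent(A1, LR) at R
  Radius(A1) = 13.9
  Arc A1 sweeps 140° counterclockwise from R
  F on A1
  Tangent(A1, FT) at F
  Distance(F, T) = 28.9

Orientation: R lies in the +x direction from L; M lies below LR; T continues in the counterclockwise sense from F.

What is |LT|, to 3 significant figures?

72.8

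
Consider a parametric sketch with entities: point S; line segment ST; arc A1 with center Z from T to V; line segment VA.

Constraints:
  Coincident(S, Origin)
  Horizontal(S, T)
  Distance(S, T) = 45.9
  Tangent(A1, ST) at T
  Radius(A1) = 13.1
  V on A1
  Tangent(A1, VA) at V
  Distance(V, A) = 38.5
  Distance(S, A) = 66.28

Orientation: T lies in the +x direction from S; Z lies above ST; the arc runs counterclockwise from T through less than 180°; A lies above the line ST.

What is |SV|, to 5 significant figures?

60.609

S is at the origin; S and T share the same y with |ST| = 45.9 and T on the +x side, so T = (45.900, 0.0000). Since A1 is tangent to ST there, ZT ⟂ ST, so Z = T + (0, 13.1) = (45.900, 13.100). Since ZV ⟂ VA (tangency), |ZA| = √(13.1² + 38.5²) = 40.668 regardless of where V sits on A1. So A lies on both circle(S, 66.28) and circle(Z, 40.668); the above-ST intersection is A = (39.459, 53.254). V is the foot of the tangent from A: V = (57.477, 19.231).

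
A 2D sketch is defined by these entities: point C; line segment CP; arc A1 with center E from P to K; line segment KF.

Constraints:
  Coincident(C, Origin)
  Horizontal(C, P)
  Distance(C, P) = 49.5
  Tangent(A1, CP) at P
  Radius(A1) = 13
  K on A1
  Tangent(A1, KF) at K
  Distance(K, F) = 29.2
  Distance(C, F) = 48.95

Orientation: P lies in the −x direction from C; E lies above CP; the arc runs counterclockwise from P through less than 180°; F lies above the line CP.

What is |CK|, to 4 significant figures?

38.19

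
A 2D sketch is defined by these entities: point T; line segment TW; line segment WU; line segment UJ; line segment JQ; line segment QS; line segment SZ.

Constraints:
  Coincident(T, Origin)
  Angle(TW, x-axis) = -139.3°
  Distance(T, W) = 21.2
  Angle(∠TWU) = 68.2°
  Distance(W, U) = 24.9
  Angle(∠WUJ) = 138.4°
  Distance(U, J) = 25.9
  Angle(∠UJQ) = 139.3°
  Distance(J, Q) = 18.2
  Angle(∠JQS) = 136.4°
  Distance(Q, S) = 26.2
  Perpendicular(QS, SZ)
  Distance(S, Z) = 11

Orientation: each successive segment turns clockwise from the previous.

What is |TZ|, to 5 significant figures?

33.635

∠JQS = 136.4° gives QS at -17.000° from the x-axis; with |QS| = 26.2, S = (27.186, 34.116). QS is perpendicular to SZ, so SZ runs at -107.00°; with |SZ| = 11.0, Z = (23.970, 23.597). Then |TZ| = |Z − T| = 33.635.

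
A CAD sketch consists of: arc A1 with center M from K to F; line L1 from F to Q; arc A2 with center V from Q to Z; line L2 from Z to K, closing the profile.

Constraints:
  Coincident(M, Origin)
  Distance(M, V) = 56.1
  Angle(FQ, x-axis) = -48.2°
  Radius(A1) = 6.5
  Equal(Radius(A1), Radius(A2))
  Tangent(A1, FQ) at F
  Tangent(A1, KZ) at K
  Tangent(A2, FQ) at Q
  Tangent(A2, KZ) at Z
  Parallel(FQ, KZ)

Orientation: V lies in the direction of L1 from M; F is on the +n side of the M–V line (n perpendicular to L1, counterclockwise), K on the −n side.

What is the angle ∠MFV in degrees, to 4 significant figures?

83.39°

M is at the origin and V lies 56.1 along u from M, so V = 56.1·u = (37.39, -41.82). Tangency of A1 to both parallel lines with radius 6.5 puts F and K at M ± 6.5·n: F = (4.846, 4.332), K = (-4.846, -4.332). Then cos ∠MFV = FM·FV / (|FM||FV|), giving 83.39°.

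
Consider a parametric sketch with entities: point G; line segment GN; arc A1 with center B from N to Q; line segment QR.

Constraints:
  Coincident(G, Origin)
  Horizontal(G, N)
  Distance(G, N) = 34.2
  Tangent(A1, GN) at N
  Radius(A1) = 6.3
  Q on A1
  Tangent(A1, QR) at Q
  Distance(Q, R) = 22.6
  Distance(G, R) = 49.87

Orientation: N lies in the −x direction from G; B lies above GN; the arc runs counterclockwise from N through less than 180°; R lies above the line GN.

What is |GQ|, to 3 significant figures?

30.4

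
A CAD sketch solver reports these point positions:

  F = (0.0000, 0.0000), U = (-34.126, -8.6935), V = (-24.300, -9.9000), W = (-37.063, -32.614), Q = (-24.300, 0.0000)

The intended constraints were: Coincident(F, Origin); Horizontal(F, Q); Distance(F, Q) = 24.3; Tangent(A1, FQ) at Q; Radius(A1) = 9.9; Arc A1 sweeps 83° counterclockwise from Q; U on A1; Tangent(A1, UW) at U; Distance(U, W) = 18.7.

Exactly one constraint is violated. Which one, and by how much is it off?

Distance(U, W) = 18.7 — off by 5.40.

F = (0.00, 0.00) ✓; F.y = 0.00, Q.y = 0.00 ✓; |FQ| = 24.30 ✓; ∠(VQ, QF) = 90.00° ✓; |VQ| = 9.900 ✓; bearing(V→U) − bearing(V→Q) = 83.00° ✓; |VU| = 9.900 ✓; ∠(VU, UW) = 90.00° ✓; |UW| = 24.10 ✗.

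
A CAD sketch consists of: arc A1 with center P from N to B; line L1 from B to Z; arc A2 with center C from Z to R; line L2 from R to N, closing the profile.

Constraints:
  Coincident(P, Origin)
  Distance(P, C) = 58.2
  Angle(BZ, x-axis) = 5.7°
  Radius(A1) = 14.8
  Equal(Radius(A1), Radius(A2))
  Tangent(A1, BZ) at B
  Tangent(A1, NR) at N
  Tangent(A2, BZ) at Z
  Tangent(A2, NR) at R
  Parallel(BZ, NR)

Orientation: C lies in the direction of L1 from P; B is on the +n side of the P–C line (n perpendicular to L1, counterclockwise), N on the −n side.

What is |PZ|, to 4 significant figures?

60.05

The slot axis is L1's direction at 5.7°, so u = (cos 5.7°, sin 5.7°) = (0.9951, 0.09932) and n = (−sin 5.7°, cos 5.7°) = (-0.09932, 0.9951). P is at the origin and C lies 58.2 along u from P, so C = 58.2·u = (57.91, 5.780). Tangency of A1 to both parallel lines with radius 14.8 puts B and N at P ± 14.8·n: B = (-1.470, 14.73), N = (1.470, -14.73). Equal radii place Z and R the same way about C: Z = C + 14.8·n = (56.44, 20.51), R = C − 14.8·n = (59.38, -8.946). Then |PZ| = |Z − P| = 60.05.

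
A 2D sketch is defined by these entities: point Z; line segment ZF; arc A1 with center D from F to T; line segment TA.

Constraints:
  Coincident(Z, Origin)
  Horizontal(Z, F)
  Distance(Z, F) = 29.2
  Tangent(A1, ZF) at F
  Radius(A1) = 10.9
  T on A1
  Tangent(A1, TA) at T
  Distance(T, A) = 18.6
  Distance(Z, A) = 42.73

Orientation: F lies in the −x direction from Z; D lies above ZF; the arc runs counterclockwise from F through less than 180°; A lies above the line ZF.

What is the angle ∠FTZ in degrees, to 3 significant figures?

82.5°

Checks: ∠(DF, FZ) = 90.00° ✓; |DF| = 10.90 ✓; |DT| = 10.90 ✓; ∠(DT, TA) = 90.00° ✓; |TA| = 18.60 ✓; |ZA| = 42.73 ✓.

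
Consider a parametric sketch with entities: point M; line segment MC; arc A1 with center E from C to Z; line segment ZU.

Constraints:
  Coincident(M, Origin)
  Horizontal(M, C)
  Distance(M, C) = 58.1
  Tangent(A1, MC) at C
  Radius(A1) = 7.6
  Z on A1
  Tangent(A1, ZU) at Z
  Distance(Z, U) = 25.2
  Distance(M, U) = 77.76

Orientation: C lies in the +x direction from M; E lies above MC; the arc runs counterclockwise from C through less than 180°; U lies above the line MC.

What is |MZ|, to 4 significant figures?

65.72

M is at the origin; MC is horizontal with |MC| = 58.1 and C on the +x side, so C = (58.10, 0.000). A1 meets MC tangentially, so EC is at right angles to MC, so E = C + (0, 7.6) = (58.10, 7.600). Since EZ ⟂ ZU (tangency), |EU| = √(7.6² + 25.2²) = 26.32 regardless of where Z sits on A1. So U lies on both circle(M, 77.76) and circle(E, 26.32); the above-MC intersection is U = (71.68, 30.15). Z is the foot of the tangent from U: Z = (65.47, 5.727).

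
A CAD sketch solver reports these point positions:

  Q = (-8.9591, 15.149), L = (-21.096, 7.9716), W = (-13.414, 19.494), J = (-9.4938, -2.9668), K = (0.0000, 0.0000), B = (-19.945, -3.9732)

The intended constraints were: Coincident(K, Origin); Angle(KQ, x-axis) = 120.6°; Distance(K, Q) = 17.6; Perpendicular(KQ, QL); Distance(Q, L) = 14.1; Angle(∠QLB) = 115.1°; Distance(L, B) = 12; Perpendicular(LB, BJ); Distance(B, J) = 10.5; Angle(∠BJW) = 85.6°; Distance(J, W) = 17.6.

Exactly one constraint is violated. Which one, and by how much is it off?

Distance(J, W) = 17.6 — off by 5.20.

K = (0.00, 0.00) ✓; KQ at 120.6° ✓; |KQ| = 17.60 ✓; ∠(KQ, QL) = 90.00° ✓; |QL| = 14.10 ✓; ∠QLB = 115.1° ✓; |LB| = 12.00 ✓; ∠(LB, BJ) = 90.00° ✓; |BJ| = 10.50 ✓; ∠BJW = 85.60° ✓; |JW| = 22.80 ✗.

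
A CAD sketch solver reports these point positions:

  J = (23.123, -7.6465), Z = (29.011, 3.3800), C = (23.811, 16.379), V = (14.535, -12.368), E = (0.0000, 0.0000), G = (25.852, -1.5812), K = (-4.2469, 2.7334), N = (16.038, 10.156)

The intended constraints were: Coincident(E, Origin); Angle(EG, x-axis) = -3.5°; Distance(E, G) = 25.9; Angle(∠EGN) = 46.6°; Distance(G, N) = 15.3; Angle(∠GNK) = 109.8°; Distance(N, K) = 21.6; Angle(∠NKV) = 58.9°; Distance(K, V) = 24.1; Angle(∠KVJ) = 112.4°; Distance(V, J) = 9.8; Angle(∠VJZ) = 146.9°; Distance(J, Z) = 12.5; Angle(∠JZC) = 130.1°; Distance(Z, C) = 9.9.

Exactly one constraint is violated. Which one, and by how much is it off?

Distance(Z, C) = 9.9 — off by 4.10.

E = (0.00, 0.00) ✓; EG at -3.500° ✓; |EG| = 25.90 ✓; ∠EGN = 46.60° ✓; |GN| = 15.30 ✓; ∠GNK = 109.8° ✓; |NK| = 21.60 ✓; ∠NKV = 58.90° ✓; |KV| = 24.10 ✓; ∠KVJ = 112.4° ✓; |VJ| = 9.800 ✓; ∠VJZ = 146.9° ✓; |JZ| = 12.50 ✓; ∠JZC = 130.1° ✓; |ZC| = 14.00 ✗.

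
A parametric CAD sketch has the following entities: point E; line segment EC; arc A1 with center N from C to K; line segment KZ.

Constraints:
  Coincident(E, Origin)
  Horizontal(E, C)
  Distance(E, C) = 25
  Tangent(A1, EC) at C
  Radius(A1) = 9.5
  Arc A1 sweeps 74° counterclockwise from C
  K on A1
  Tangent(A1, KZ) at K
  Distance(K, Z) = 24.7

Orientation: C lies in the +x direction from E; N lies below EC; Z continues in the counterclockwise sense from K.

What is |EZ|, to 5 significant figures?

31.937

On A1, C sits at bearing 90° from N; a 74° counterclockwise sweep puts K at bearing 164°, so K = N + 9.5·(cos 164°, sin 164°) = (15.868, -6.8814). Since A1 is tangent to KZ there, NK ⟂ KZ, so KZ runs along (−sin 164°, cos 164°); with |KZ| = 24.7, Z = (9.0598, -30.625). Then |EZ| = |Z − E| = 31.937.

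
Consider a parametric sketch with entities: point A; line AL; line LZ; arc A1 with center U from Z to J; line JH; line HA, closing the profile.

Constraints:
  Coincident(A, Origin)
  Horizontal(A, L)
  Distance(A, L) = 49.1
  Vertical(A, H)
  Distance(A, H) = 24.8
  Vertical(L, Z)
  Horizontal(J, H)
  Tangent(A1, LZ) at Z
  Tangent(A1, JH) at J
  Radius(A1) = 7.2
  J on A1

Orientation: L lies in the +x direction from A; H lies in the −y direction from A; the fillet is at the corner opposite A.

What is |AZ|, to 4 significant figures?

52.16

A is at the origin; A and L share the same y with |AL| = 49.1 and L on the +x side, so L = (49.10, 0.000). A and H share the same x with |AH| = 24.8 and H on the −y side, so H = (0.000, -24.80). The virtual corner opposite A is at (49.10, -24.80). A1 meets LZ tangentially, so UZ is at right angles to LZ and since A1 is tangent to JH there, UJ ⟂ JH, with radius 7.2, so the center U sits 7.2 in from both sides at U = (41.90, -17.60). That places the tangent points at Z = (49.10, -17.60) on LZ and J = (41.90, -24.80) on JH. Then |AZ| = |Z − A| = 52.16.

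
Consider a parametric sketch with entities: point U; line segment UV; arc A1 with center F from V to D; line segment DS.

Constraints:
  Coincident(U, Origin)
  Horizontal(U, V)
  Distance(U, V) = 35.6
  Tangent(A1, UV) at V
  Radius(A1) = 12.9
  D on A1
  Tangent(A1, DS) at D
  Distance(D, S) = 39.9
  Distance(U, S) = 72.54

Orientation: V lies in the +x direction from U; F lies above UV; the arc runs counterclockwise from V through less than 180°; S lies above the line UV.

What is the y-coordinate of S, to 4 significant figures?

52.11

U is at the origin; UV is horizontal with |UV| = 35.6 and V on the +x side, so V = (35.60, 0.000). A1 meets UV tangentially, so FV is at right angles to UV, so F = V + (0, 12.9) = (35.60, 12.90). Since FD ⟂ DS (tangency), |FS| = √(12.9² + 39.9²) = 41.93 regardless of where D sits on A1. So S lies on both circle(U, 72.54) and circle(F, 41.93); the above-UV intersection is S = (50.46, 52.11). D is the foot of the tangent from S: D = (48.48, 12.26).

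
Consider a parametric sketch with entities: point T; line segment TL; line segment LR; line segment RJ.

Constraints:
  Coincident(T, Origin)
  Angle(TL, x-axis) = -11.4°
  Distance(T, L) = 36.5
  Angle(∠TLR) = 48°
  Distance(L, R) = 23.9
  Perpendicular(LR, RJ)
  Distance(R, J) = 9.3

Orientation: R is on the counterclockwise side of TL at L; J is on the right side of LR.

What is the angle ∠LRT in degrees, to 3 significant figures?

91.1°

T is at the origin; TL runs at -11.4° with length 36.5, so L = 36.5·(cos -11.4°, sin -11.4°) = (35.8, -7.21). ∠TLR = 48.0°, so LR runs at -11.4° + (180° − 48.0°) = 121° from the x-axis; with |LR| = 23.9, R = L + 23.9·(cos 121°, sin 121°) = (23.6, 13.4). Then cos ∠LRT = RL·RT / (|RL||RT|), giving 91.1°.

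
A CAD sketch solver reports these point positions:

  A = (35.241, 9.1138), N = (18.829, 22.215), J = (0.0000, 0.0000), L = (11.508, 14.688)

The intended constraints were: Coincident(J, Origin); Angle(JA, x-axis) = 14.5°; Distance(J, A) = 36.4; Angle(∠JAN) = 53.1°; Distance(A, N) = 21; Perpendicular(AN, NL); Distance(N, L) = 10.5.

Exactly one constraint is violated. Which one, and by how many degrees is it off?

Perpendicular(AN, NL) — off by 5.61°.

J = (0.00, 0.00) ✓; JA at 14.50° ✓; |JA| = 36.40 ✓; ∠JAN = 53.10° ✓; |AN| = 21.00 ✓; ∠(AN, NL) = 84.39° ✗; |NL| = 10.50 ✓.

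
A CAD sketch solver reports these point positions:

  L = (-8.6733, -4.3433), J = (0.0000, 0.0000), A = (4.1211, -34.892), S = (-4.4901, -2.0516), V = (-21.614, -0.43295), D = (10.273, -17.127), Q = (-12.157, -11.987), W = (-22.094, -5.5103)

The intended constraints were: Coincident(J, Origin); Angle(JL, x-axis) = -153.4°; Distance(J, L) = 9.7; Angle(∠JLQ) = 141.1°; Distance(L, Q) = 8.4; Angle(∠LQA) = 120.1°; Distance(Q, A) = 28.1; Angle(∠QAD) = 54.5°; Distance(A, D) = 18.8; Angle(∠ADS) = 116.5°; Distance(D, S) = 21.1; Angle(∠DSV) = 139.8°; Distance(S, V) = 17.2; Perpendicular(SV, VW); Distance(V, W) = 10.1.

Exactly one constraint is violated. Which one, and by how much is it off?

Distance(V, W) = 10.1 — off by 5.00.

J = (0.00, 0.00) ✓; JL at -153.4° ✓; |JL| = 9.700 ✓; ∠JLQ = 141.1° ✓; |LQ| = 8.400 ✓; ∠LQA = 120.1° ✓; |QA| = 28.10 ✓; ∠QAD = 54.50° ✓; |AD| = 18.80 ✓; ∠ADS = 116.5° ✓; |DS| = 21.10 ✓; ∠DSV = 139.8° ✓; |SV| = 17.20 ✓; ∠(SV, VW) = 90.00° ✓; |VW| = 5.100 ✗.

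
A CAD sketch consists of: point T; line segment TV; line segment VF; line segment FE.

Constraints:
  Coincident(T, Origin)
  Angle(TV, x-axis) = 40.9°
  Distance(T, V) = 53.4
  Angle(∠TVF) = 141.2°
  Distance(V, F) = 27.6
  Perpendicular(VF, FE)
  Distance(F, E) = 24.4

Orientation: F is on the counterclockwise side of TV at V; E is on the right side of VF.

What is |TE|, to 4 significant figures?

90.22

T is at the origin; TV runs at 40.9° with length 53.4, so V = 53.4·(cos 40.9°, sin 40.9°) = (40.36, 34.96). ∠TVF = 141.2°, so VF runs at 40.9° + (180° − 141.2°) = 79.70° from the x-axis; with |VF| = 27.6, F = V + 27.6·(cos 79.70°, sin 79.70°) = (45.30, 62.12). VF is perpendicular to FE; with |FE| = 24.4 on the right of VF, E = F + 24.4·(0.9839, -0.1788) = (69.30, 57.76). Then |TE| = |E − T| = 90.22.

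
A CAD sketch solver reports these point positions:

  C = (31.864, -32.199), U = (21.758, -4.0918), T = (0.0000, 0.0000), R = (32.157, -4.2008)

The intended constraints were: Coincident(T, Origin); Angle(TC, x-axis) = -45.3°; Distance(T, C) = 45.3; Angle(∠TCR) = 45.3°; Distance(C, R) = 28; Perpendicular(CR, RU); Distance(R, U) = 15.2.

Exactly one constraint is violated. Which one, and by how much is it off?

Distance(R, U) = 15.2 — off by 4.80.

T = (0.00, 0.00) ✓; TC at -45.30° ✓; |TC| = 45.30 ✓; ∠TCR = 45.30° ✓; |CR| = 28.00 ✓; ∠(CR, RU) = 90.00° ✓; |RU| = 10.40 ✗.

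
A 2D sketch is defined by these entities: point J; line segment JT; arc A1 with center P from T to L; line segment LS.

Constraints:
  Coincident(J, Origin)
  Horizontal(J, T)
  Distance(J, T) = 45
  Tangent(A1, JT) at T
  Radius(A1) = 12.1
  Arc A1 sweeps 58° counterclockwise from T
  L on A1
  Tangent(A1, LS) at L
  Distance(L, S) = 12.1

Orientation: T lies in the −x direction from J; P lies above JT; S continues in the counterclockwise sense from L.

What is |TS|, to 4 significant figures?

23.07

On A1, T sits at bearing -90° from P; a 58° counterclockwise sweep puts L at bearing -32°, so L = P + 12.1·(cos -32°, sin -32°) = (-34.74, 5.688). A1 meets LS tangentially, so PL is at right angles to LS, so LS runs along (−sin -32°, cos -32°); with |LS| = 12.1, S = (-28.33, 15.95). Then |TS| = |S − T| = 23.07.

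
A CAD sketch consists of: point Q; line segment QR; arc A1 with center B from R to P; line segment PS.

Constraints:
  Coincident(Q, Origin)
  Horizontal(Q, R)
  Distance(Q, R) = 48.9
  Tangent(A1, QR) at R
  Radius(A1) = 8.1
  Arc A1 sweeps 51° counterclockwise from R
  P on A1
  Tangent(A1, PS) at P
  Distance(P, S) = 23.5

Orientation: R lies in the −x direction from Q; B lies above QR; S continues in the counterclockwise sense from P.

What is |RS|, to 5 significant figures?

29.946

Q is at the origin; QR is horizontal with |QR| = 48.9 and R on the −x side, so R = (-48.900, 0.0000). A1 meets QR tangentially, so BR is at right angles to QR, so B = R + (0, 8.1) = (-48.900, 8.1000). On A1, R sits at bearing -90° from B; a 51° counterclockwise sweep puts P at bearing -39°, so P = B + 8.1·(cos -39°, sin -39°) = (-42.605, 3.0025). The tangent condition forces BP to be normal to PS, so PS runs along (−sin -39°, cos -39°); with |PS| = 23.5, S = (-27.816, 21.265). Then |RS| = |S − R| = 29.946.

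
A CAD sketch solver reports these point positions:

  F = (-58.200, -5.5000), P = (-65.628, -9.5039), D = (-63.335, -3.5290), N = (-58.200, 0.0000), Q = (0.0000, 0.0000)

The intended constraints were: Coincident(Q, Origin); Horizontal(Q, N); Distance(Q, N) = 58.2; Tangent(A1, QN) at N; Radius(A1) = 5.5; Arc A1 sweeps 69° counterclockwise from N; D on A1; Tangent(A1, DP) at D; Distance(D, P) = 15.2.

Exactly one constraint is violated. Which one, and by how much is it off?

Distance(D, P) = 15.2 — off by 8.80.

Q = (0.00, 0.00) ✓; Q.y = 0.00, N.y = 0.00 ✓; |QN| = 58.20 ✓; ∠(FN, NQ) = 90.00° ✓; |FN| = 5.500 ✓; bearing(F→D) − bearing(F→N) = 69.00° ✓; |FD| = 5.500 ✓; ∠(FD, DP) = 90.00° ✓; |DP| = 6.400 ✗.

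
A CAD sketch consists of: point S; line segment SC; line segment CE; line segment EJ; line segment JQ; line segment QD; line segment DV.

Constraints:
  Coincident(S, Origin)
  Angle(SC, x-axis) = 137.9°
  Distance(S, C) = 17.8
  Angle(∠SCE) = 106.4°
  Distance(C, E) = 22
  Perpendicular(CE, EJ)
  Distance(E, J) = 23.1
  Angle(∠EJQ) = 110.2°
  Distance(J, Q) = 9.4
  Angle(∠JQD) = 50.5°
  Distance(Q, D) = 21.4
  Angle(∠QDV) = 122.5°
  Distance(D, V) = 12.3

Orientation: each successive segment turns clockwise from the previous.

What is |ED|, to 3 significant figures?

6.39

∠EJQ = 110.2° gives JQ at -95.5° from the x-axis; with |JQ| = 9.4, Q = (16.2, 12.4). ∠JQD = 50.5° gives QD at 135° from the x-axis; with |QD| = 21.4, D = (1.12, 27.5). Then |ED| = |D − E| = 6.39.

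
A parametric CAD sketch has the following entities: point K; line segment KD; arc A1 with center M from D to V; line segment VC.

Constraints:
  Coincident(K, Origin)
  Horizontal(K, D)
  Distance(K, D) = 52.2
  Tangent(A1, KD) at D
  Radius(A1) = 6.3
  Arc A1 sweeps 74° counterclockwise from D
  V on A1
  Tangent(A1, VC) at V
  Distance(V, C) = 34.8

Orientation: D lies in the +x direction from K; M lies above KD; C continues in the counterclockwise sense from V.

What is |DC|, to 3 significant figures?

41.1

On A1, D sits at bearing -90° from M; a 74° counterclockwise sweep puts V at bearing -16°, so V = M + 6.3·(cos -16°, sin -16°) = (58.3, 4.56). The tangent condition forces MV to be normal to VC, so VC runs along (−sin -16°, cos -16°); with |VC| = 34.8, C = (67.8, 38.0). Then |DC| = |C − D| = 41.1.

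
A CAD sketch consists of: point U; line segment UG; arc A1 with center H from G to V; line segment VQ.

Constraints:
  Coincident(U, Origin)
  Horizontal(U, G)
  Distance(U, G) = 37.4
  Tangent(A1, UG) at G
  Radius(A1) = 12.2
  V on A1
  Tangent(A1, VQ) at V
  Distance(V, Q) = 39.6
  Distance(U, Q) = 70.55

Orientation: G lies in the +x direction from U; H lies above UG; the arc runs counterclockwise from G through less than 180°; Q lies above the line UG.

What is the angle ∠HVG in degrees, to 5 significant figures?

43.251°

Checks: |HV| = 12.20 ✓; ∠(HV, VQ) = 90.00° ✓; |VQ| = 39.60 ✓; |UQ| = 70.55 ✓.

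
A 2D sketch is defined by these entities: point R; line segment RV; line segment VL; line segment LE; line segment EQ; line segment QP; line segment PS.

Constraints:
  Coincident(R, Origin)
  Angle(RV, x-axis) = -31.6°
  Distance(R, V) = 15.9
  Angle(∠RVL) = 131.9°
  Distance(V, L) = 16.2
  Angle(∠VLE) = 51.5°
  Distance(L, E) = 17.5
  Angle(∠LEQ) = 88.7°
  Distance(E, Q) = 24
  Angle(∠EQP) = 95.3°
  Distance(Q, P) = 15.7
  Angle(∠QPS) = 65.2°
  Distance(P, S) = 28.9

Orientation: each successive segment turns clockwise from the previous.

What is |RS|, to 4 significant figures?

21.19

R is at the origin; RV runs at -31.6° with length 15.9, so V = (13.54, -8.331). ∠RVL = 131.9° gives VL at -79.70° from the x-axis; with |VL| = 16.2, L = (16.44, -24.27). ∠VLE = 51.5° gives LE at 151.8° from the x-axis; with |LE| = 17.5, E = (1.016, -16.00). ∠LEQ = 88.7° gives EQ at 60.50° from the x-axis; with |EQ| = 24.0, Q = (12.83, 4.888). ∠EQP = 95.3° gives QP at -24.20° from the x-axis; with |QP| = 15.7, P = (27.15, -1.548). ∠QPS = 65.2° gives PS at -139.0° from the x-axis; with |PS| = 28.9, S = (5.344, -20.51). Then |RS| = |S − R| = 21.19.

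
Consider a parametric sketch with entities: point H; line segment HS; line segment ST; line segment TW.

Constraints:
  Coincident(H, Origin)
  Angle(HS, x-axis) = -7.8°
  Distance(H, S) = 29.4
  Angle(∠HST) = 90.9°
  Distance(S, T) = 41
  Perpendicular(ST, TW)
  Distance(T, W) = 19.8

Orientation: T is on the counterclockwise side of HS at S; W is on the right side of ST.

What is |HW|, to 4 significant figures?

64.34

H is at the origin; HS runs at -7.8° with length 29.4, so S = 29.4·(cos -7.8°, sin -7.8°) = (29.13, -3.990). ∠HST = 90.9°, so ST runs at -7.8° + (180° − 90.9°) = 81.30° from the x-axis; with |ST| = 41.0, T = S + 41.0·(cos 81.30°, sin 81.30°) = (35.33, 36.54). ST ⟂ TW; with |TW| = 19.8 on the right of ST, W = T + 19.8·(0.9885, -0.1513) = (54.90, 33.54). Then |HW| = |W − H| = 64.34.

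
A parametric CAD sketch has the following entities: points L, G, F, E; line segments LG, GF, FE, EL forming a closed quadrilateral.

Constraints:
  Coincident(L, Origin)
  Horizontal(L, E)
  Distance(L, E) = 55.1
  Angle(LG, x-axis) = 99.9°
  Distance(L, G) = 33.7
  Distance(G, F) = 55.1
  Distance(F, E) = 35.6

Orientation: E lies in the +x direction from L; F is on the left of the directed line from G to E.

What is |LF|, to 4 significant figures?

60.51

Checks: |GF| = 55.10 ✓; |FE| = 35.60 ✓.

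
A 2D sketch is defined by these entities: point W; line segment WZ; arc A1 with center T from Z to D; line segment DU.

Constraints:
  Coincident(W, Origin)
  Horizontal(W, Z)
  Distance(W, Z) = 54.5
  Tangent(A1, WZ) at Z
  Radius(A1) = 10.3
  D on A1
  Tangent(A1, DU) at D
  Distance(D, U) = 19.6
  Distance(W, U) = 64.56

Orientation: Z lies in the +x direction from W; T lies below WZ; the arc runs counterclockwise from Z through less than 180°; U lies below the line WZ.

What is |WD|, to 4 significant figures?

48.29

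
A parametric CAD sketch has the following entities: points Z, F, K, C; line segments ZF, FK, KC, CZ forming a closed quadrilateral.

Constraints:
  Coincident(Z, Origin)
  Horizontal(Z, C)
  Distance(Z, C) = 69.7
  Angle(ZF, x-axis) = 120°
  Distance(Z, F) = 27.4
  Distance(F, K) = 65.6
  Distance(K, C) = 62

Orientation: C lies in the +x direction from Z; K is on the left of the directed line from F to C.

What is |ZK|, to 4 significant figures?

70.91

Checks: |FK| = 65.60 ✓; |KC| = 62.00 ✓.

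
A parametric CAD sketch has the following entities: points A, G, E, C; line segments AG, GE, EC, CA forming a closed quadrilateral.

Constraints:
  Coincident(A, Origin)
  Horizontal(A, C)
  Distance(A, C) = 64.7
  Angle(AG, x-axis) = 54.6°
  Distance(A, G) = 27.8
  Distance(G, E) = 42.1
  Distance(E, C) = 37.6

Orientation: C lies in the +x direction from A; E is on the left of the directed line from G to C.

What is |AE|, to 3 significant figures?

66.7

A is at the origin; AC is horizontal with |AC| = 64.7 and C in +x, so C = (64.7, 0). AG runs at 54.6° with |AG| = 27.8, so G = (16.1, 22.7). E is determined by |GE| = 42.1 and |EC| = 37.6 together: it lies at the intersection of circle(G, 42.1) and circle(C, 37.6). With |GC| = 53.6, the foot of the radical line on GC is 30.2 from G and the perpendicular offset is √(42.1² − 30.2²) = 29.4. Taking the left-of-GC solution: E = (55.8, 36.5).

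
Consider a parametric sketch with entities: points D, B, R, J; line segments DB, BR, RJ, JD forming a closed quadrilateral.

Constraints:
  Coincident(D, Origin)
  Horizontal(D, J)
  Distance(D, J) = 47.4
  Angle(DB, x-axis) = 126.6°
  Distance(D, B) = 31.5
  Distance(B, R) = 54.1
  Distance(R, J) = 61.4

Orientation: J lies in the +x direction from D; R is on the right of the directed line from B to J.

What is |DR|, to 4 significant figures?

28.60

Checks: |BR| = 54.10 ✓; |RJ| = 61.40 ✓.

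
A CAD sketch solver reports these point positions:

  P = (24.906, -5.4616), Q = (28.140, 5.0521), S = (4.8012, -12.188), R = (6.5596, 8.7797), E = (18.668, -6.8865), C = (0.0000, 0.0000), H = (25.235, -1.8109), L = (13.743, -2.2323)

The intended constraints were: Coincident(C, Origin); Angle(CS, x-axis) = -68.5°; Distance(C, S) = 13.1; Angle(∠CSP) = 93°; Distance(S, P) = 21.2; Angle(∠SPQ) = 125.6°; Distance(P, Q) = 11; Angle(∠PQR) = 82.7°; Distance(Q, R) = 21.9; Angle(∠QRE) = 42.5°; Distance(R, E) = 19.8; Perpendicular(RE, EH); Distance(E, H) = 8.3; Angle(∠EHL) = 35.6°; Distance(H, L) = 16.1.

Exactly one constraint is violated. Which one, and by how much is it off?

Distance(H, L) = 16.1 — off by 4.60.

C = (0.00, 0.00) ✓; CS at -68.50° ✓; |CS| = 13.10 ✓; ∠CSP = 93.00° ✓; |SP| = 21.20 ✓; ∠SPQ = 125.6° ✓; |PQ| = 11.00 ✓; ∠PQR = 82.70° ✓; |QR| = 21.90 ✓; ∠QRE = 42.50° ✓; |RE| = 19.80 ✓; ∠(RE, EH) = 90.00° ✓; |EH| = 8.300 ✓; ∠EHL = 35.60° ✓; |HL| = 11.50 ✗.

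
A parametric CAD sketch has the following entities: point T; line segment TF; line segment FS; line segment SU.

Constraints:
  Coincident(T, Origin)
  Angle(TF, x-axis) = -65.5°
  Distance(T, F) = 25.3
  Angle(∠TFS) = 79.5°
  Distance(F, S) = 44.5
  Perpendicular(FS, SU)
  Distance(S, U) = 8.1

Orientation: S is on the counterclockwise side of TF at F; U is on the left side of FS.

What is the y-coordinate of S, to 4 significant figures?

2.502

T is at the origin; TF runs at -65.5° with length 25.3, so F = 25.3·(cos -65.5°, sin -65.5°) = (10.49, -23.02). ∠TFS = 79.5°, so FS runs at -65.5° + (180° − 79.5°) = 35.00° from the x-axis; with |FS| = 44.5, S = F + 44.5·(cos 35.00°, sin 35.00°) = (46.94, 2.502). So S.y = 2.502.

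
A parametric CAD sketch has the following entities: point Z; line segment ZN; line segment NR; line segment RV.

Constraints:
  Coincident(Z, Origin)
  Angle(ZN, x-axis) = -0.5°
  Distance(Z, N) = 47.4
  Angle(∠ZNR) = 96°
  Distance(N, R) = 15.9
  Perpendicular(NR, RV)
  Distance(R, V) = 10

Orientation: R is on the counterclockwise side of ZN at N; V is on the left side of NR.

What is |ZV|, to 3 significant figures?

42.6

Z is at the origin; ZN runs at -0.5° with length 47.4, so N = 47.4·(cos -0.5°, sin -0.5°) = (47.4, -0.414). ∠ZNR = 96.0°, so NR runs at -0.5° + (180° − 96.0°) = 83.5° from the x-axis; with |NR| = 15.9, R = N + 15.9·(cos 83.5°, sin 83.5°) = (49.2, 15.4). NR is perpendicular to RV; with |RV| = 10.0 on the left of NR, V = R + 10.0·(-0.994, 0.113) = (39.3, 16.5). Then |ZV| = |V − Z| = 42.6.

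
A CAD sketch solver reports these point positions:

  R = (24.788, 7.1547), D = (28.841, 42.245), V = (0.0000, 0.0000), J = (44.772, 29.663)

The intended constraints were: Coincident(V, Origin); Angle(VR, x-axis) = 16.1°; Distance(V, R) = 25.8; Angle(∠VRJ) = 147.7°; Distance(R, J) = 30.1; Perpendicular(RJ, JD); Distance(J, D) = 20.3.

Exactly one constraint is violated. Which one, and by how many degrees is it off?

Perpendicular(RJ, JD) — off by 3.30°.

V = (0.00, 0.00) ✓; VR at 16.10° ✓; |VR| = 25.80 ✓; ∠VRJ = 147.7° ✓; |RJ| = 30.10 ✓; ∠(RJ, JD) = 93.30° ✗; |JD| = 20.30 ✓.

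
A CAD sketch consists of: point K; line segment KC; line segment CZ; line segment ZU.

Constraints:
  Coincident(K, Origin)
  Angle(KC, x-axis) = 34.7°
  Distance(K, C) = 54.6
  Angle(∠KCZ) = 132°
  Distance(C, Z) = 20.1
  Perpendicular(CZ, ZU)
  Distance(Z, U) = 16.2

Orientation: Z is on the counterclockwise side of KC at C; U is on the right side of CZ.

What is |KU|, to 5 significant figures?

80.193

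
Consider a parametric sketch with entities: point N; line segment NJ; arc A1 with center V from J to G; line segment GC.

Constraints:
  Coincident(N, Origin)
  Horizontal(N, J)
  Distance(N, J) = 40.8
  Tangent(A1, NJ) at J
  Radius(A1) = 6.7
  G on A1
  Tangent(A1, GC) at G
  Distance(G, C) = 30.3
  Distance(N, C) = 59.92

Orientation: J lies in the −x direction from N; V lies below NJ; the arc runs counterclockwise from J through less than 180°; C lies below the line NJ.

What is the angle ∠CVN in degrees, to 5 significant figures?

110.96°

N is at the origin; N and J share the same y with |NJ| = 40.8 and J on the −x side, so J = (-40.800, 0.0000). Since A1 is tangent to NJ there, VJ ⟂ NJ, so V = J + (0, -6.7) = (-40.800, -6.7000). Since VG ⟂ GC (tangency), |VC| = √(6.7² + 30.3²) = 31.032 regardless of where G sits on A1. So C lies on both circle(N, 59.92) and circle(V, 31.032); the below-NJ intersection is C = (-47.057, -37.094). G is the foot of the tangent from C: G = (-47.499, -6.7977).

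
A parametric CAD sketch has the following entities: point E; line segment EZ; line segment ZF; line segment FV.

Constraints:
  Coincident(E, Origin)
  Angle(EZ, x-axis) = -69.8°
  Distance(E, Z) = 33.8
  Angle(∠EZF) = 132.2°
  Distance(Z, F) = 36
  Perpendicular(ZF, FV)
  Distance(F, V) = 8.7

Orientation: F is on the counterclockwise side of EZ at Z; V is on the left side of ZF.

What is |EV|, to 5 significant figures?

60.936

∠EZF = 132.2°, so ZF runs at -69.8° + (180° − 132.2°) = -22.000° from the x-axis; with |ZF| = 36.0, F = Z + 36.0·(cos -22.000°, sin -22.000°) = (45.050, -45.207). The perpendicularity gives FV at right angles to ZF; with |FV| = 8.7 on the left of ZF, V = F + 8.7·(0.37461, 0.92718) = (48.309, -37.140). Then |EV| = |V − E| = 60.936.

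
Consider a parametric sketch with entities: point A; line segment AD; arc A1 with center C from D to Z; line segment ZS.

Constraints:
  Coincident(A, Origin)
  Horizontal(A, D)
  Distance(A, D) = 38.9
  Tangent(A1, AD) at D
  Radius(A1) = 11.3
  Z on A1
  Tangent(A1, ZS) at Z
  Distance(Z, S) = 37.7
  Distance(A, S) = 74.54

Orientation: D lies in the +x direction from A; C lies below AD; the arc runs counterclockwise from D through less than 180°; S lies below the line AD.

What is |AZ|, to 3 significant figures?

37.1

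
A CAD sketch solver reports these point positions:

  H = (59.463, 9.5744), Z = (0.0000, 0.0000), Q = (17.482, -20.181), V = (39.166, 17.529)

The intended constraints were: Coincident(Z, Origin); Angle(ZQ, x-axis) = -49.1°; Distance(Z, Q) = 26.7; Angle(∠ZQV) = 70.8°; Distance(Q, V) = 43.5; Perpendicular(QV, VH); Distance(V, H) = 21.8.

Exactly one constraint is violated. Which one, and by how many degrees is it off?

Perpendicular(QV, VH) — off by 8.50°.

Z = (0.00, 0.00) ✓; ZQ at -49.10° ✓; |ZQ| = 26.70 ✓; ∠ZQV = 70.80° ✓; |QV| = 43.50 ✓; ∠(QV, VH) = 81.50° ✗; |VH| = 21.80 ✓.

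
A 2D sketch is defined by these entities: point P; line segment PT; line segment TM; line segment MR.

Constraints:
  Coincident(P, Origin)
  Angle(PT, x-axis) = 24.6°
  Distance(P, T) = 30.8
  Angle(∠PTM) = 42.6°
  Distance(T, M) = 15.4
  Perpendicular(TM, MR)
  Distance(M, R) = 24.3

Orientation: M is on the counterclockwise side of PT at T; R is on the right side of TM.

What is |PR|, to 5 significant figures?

45.730

∠PTM = 42.6°, so TM runs at 24.6° + (180° − 42.6°) = 162.00° from the x-axis; with |TM| = 15.4, M = T + 15.4·(cos 162.00°, sin 162.00°) = (13.358, 17.580). TM ⟂ MR; with |MR| = 24.3 on the right of TM, R = M + 24.3·(0.30902, 0.95106) = (20.867, 40.691). Then |PR| = |R − P| = 45.730.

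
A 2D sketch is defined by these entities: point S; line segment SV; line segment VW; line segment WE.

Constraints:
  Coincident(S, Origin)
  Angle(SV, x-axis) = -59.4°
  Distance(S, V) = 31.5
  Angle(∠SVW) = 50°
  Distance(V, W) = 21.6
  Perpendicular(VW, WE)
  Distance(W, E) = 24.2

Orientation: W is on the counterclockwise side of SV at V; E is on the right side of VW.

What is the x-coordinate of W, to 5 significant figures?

23.209

S is at the origin; SV runs at -59.4° with length 31.5, so V = 31.5·(cos -59.4°, sin -59.4°) = (16.035, -27.113). ∠SVW = 50.0°, so VW runs at -59.4° + (180° − 50.0°) = 70.600° from the x-axis; with |VW| = 21.6, W = V + 21.6·(cos 70.600°, sin 70.600°) = (23.209, -6.7398). So W.x = 23.209.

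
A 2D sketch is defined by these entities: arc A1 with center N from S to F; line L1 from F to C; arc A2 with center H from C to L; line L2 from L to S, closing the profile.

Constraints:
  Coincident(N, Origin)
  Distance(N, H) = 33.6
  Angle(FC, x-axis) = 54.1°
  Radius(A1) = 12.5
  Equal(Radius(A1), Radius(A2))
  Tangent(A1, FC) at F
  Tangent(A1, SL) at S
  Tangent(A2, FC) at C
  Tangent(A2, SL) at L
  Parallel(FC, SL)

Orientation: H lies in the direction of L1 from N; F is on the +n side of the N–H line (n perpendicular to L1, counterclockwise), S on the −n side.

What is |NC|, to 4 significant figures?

35.85

The slot axis is L1's direction at 54.1°, so u = (cos 54.1°, sin 54.1°) = (0.5864, 0.8100) and n = (−sin 54.1°, cos 54.1°) = (-0.8100, 0.5864). N is at the origin and H lies 33.6 along u from N, so H = 33.6·u = (19.70, 27.22). Tangency of A1 to both parallel lines with radius 12.5 puts F and S at N ± 12.5·n: F = (-10.13, 7.330), S = (10.13, -7.330). Equal radii place C and L the same way about H: C = H + 12.5·n = (9.577, 34.55), L = H − 12.5·n = (29.83, 19.89). Then |NC| = |C − N| = 35.85.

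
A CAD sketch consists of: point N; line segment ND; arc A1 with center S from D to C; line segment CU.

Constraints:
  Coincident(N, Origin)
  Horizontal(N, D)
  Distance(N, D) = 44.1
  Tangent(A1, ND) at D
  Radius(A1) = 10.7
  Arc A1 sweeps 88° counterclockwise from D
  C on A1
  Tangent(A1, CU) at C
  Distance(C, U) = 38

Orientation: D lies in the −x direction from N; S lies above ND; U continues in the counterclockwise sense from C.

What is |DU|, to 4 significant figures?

49.78

N is at the origin; N and D share the same y with |ND| = 44.1 and D on the −x side, so D = (-44.10, 0.000). Since A1 is tangent to ND there, SD ⟂ ND, so S = D + (0, 10.7) = (-44.10, 10.70). On A1, D sits at bearing -90° from S; an 88° counterclockwise sweep puts C at bearing -2°, so C = S + 10.7·(cos -2°, sin -2°) = (-33.41, 10.33). A1 meets CU tangentially, so SC is at right angles to CU, so CU runs along (−sin -2°, cos -2°); with |CU| = 38.0, U = (-32.08, 48.30). Then |DU| = |U − D| = 49.78.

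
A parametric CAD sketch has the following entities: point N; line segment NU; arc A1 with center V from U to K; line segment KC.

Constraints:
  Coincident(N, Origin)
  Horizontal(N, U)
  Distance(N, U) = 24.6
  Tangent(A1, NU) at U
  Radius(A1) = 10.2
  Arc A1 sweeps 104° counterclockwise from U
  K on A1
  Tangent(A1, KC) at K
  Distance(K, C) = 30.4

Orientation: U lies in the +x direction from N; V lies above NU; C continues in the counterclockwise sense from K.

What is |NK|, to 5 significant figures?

36.749

N is at the origin; NU is horizontal with |NU| = 24.6 and U on the +x side, so U = (24.600, 0.0000). A1 meets NU tangentially, so VU is at right angles to NU, so V = U + (0, 10.2) = (24.600, 10.200). On A1, U sits at bearing -90° from V; a 104° counterclockwise sweep puts K at bearing 14°, so K = V + 10.2·(cos 14°, sin 14°) = (34.497, 12.668). Then |NK| = |K − N| = 36.749.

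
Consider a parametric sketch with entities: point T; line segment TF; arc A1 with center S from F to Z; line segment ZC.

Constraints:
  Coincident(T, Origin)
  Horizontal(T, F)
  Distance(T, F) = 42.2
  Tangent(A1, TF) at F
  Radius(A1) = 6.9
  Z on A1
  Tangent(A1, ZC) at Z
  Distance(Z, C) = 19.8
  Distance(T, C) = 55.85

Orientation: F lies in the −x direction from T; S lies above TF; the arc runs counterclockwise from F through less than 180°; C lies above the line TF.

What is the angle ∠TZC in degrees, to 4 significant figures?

145.2°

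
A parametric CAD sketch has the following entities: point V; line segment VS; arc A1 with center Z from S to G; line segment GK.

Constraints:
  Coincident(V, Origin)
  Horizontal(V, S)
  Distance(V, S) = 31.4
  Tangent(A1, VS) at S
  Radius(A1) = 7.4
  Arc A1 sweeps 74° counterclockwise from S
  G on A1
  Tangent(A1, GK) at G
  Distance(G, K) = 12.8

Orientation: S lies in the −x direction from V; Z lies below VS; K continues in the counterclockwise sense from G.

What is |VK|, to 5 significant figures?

45.602

On A1, S sits at bearing 90° from Z; a 74° counterclockwise sweep puts G at bearing 164°, so G = Z + 7.4·(cos 164°, sin 164°) = (-38.513, -5.3603). The tangent condition forces ZG to be normal to GK, so GK runs along (−sin 164°, cos 164°); with |GK| = 12.8, K = (-42.041, -17.664). Then |VK| = |K − V| = 45.602.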